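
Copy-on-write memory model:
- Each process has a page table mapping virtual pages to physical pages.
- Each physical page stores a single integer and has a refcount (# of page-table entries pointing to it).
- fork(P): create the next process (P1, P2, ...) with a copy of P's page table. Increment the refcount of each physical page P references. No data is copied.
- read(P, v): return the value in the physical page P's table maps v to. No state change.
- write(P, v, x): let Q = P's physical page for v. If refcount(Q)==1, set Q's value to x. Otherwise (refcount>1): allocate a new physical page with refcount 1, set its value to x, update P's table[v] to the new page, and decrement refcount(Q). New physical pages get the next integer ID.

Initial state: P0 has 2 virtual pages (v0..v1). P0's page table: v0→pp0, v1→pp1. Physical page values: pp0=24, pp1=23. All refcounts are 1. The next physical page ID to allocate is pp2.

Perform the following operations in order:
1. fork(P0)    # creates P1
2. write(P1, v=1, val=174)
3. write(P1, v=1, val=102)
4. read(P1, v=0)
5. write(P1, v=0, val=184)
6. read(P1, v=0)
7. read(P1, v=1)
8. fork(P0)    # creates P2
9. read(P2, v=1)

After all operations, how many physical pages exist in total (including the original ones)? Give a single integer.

Op 1: fork(P0) -> P1. 2 ppages; refcounts: pp0:2 pp1:2
Op 2: write(P1, v1, 174). refcount(pp1)=2>1 -> COPY to pp2. 3 ppages; refcounts: pp0:2 pp1:1 pp2:1
Op 3: write(P1, v1, 102). refcount(pp2)=1 -> write in place. 3 ppages; refcounts: pp0:2 pp1:1 pp2:1
Op 4: read(P1, v0) -> 24. No state change.
Op 5: write(P1, v0, 184). refcount(pp0)=2>1 -> COPY to pp3. 4 ppages; refcounts: pp0:1 pp1:1 pp2:1 pp3:1
Op 6: read(P1, v0) -> 184. No state change.
Op 7: read(P1, v1) -> 102. No state change.
Op 8: fork(P0) -> P2. 4 ppages; refcounts: pp0:2 pp1:2 pp2:1 pp3:1
Op 9: read(P2, v1) -> 23. No state change.

Answer: 4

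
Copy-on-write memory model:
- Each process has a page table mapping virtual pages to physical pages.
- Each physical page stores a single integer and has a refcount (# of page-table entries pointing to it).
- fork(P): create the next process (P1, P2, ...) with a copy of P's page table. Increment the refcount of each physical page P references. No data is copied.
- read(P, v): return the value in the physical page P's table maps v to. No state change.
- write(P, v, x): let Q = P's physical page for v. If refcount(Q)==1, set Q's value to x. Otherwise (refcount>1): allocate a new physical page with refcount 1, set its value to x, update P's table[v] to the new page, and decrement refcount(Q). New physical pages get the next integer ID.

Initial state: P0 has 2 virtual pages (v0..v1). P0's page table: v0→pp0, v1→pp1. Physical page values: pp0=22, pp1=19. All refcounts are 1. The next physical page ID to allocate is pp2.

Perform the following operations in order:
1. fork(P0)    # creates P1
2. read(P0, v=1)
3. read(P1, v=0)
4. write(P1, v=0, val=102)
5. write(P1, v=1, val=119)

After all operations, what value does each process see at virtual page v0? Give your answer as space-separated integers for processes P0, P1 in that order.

Op 1: fork(P0) -> P1. 2 ppages; refcounts: pp0:2 pp1:2
Op 2: read(P0, v1) -> 19. No state change.
Op 3: read(P1, v0) -> 22. No state change.
Op 4: write(P1, v0, 102). refcount(pp0)=2>1 -> COPY to pp2. 3 ppages; refcounts: pp0:1 pp1:2 pp2:1
Op 5: write(P1, v1, 119). refcount(pp1)=2>1 -> COPY to pp3. 4 ppages; refcounts: pp0:1 pp1:1 pp2:1 pp3:1
P0: v0 -> pp0 = 22
P1: v0 -> pp2 = 102

Answer: 22 102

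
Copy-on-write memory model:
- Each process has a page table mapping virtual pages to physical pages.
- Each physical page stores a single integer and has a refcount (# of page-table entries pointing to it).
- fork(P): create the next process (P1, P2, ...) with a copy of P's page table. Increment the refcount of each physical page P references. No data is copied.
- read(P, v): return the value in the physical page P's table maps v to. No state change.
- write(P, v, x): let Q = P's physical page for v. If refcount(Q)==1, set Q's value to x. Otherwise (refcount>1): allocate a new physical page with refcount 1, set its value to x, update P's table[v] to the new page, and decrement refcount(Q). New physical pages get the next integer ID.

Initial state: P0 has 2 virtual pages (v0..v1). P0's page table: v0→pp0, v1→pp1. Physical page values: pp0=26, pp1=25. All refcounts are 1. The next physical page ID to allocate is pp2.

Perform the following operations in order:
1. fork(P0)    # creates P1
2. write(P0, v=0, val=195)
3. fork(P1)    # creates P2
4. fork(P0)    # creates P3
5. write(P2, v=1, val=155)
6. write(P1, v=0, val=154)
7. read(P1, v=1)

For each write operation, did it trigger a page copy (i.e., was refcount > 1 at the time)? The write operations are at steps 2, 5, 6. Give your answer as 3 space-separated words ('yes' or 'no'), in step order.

Op 1: fork(P0) -> P1. 2 ppages; refcounts: pp0:2 pp1:2
Op 2: write(P0, v0, 195). refcount(pp0)=2>1 -> COPY to pp2. 3 ppages; refcounts: pp0:1 pp1:2 pp2:1
Op 3: fork(P1) -> P2. 3 ppages; refcounts: pp0:2 pp1:3 pp2:1
Op 4: fork(P0) -> P3. 3 ppages; refcounts: pp0:2 pp1:4 pp2:2
Op 5: write(P2, v1, 155). refcount(pp1)=4>1 -> COPY to pp3. 4 ppages; refcounts: pp0:2 pp1:3 pp2:2 pp3:1
Op 6: write(P1, v0, 154). refcount(pp0)=2>1 -> COPY to pp4. 5 ppages; refcounts: pp0:1 pp1:3 pp2:2 pp3:1 pp4:1
Op 7: read(P1, v1) -> 25. No state change.

yes yes yes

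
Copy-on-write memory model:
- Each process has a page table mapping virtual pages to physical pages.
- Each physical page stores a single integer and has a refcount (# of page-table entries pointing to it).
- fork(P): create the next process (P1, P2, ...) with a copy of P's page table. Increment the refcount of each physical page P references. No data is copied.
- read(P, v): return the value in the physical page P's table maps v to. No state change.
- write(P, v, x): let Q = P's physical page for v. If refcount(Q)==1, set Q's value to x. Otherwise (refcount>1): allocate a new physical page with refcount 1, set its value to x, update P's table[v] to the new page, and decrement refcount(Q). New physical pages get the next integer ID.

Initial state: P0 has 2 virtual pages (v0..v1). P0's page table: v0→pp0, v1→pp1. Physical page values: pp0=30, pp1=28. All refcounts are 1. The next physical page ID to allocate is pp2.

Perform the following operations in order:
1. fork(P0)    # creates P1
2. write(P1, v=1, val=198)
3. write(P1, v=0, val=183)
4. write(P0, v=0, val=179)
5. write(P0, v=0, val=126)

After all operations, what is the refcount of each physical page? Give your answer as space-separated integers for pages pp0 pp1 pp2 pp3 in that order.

Answer: 1 1 1 1

Derivation:
Op 1: fork(P0) -> P1. 2 ppages; refcounts: pp0:2 pp1:2
Op 2: write(P1, v1, 198). refcount(pp1)=2>1 -> COPY to pp2. 3 ppages; refcounts: pp0:2 pp1:1 pp2:1
Op 3: write(P1, v0, 183). refcount(pp0)=2>1 -> COPY to pp3. 4 ppages; refcounts: pp0:1 pp1:1 pp2:1 pp3:1
Op 4: write(P0, v0, 179). refcount(pp0)=1 -> write in place. 4 ppages; refcounts: pp0:1 pp1:1 pp2:1 pp3:1
Op 5: write(P0, v0, 126). refcount(pp0)=1 -> write in place. 4 ppages; refcounts: pp0:1 pp1:1 pp2:1 pp3:1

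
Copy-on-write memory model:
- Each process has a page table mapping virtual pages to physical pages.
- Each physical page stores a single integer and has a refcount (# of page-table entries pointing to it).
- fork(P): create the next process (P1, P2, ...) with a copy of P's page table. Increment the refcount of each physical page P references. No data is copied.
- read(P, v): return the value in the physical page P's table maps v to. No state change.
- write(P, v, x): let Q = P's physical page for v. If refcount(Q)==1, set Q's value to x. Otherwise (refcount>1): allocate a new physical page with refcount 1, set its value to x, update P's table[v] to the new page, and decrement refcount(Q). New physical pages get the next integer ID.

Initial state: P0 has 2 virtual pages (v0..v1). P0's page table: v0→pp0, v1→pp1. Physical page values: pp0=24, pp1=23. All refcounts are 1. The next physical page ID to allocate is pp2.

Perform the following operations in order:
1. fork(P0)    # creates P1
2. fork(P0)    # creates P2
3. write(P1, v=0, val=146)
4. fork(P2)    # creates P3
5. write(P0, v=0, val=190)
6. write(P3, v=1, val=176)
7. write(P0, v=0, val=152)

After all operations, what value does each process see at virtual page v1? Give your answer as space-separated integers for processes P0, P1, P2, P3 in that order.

Op 1: fork(P0) -> P1. 2 ppages; refcounts: pp0:2 pp1:2
Op 2: fork(P0) -> P2. 2 ppages; refcounts: pp0:3 pp1:3
Op 3: write(P1, v0, 146). refcount(pp0)=3>1 -> COPY to pp2. 3 ppages; refcounts: pp0:2 pp1:3 pp2:1
Op 4: fork(P2) -> P3. 3 ppages; refcounts: pp0:3 pp1:4 pp2:1
Op 5: write(P0, v0, 190). refcount(pp0)=3>1 -> COPY to pp3. 4 ppages; refcounts: pp0:2 pp1:4 pp2:1 pp3:1
Op 6: write(P3, v1, 176). refcount(pp1)=4>1 -> COPY to pp4. 5 ppages; refcounts: pp0:2 pp1:3 pp2:1 pp3:1 pp4:1
Op 7: write(P0, v0, 152). refcount(pp3)=1 -> write in place. 5 ppages; refcounts: pp0:2 pp1:3 pp2:1 pp3:1 pp4:1
P0: v1 -> pp1 = 23
P1: v1 -> pp1 = 23
P2: v1 -> pp1 = 23
P3: v1 -> pp4 = 176

Answer: 23 23 23 176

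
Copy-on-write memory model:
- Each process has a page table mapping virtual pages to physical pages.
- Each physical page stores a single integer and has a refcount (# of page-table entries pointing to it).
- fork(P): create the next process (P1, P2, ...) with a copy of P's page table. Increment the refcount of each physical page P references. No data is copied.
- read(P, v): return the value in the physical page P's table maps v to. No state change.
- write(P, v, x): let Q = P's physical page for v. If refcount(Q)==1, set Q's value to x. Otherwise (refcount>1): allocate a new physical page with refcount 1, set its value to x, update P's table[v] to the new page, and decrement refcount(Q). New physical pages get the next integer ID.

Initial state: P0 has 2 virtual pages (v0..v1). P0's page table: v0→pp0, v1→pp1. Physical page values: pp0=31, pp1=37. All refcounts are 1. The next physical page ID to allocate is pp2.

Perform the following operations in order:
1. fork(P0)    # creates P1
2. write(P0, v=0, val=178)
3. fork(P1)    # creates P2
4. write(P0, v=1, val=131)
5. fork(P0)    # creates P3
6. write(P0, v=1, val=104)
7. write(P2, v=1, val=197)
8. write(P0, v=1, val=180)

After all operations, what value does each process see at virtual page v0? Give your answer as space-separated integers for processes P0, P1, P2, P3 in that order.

Op 1: fork(P0) -> P1. 2 ppages; refcounts: pp0:2 pp1:2
Op 2: write(P0, v0, 178). refcount(pp0)=2>1 -> COPY to pp2. 3 ppages; refcounts: pp0:1 pp1:2 pp2:1
Op 3: fork(P1) -> P2. 3 ppages; refcounts: pp0:2 pp1:3 pp2:1
Op 4: write(P0, v1, 131). refcount(pp1)=3>1 -> COPY to pp3. 4 ppages; refcounts: pp0:2 pp1:2 pp2:1 pp3:1
Op 5: fork(P0) -> P3. 4 ppages; refcounts: pp0:2 pp1:2 pp2:2 pp3:2
Op 6: write(P0, v1, 104). refcount(pp3)=2>1 -> COPY to pp4. 5 ppages; refcounts: pp0:2 pp1:2 pp2:2 pp3:1 pp4:1
Op 7: write(P2, v1, 197). refcount(pp1)=2>1 -> COPY to pp5. 6 ppages; refcounts: pp0:2 pp1:1 pp2:2 pp3:1 pp4:1 pp5:1
Op 8: write(P0, v1, 180). refcount(pp4)=1 -> write in place. 6 ppages; refcounts: pp0:2 pp1:1 pp2:2 pp3:1 pp4:1 pp5:1
P0: v0 -> pp2 = 178
P1: v0 -> pp0 = 31
P2: v0 -> pp0 = 31
P3: v0 -> pp2 = 178

Answer: 178 31 31 178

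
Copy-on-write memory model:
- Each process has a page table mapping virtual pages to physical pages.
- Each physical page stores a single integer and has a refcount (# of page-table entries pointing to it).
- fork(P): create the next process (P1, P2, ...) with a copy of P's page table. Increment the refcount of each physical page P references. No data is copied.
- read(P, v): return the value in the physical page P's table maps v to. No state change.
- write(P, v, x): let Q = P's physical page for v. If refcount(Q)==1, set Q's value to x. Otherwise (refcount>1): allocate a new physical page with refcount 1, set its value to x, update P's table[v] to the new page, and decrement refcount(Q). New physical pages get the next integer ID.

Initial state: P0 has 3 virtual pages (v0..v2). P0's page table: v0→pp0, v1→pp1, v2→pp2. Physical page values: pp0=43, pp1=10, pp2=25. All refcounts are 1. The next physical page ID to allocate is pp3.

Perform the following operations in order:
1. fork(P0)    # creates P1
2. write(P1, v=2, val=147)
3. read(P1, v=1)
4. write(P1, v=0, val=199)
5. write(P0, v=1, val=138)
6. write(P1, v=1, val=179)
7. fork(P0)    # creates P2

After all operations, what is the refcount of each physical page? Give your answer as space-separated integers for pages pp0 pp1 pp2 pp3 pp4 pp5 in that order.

Answer: 2 1 2 1 1 2

Derivation:
Op 1: fork(P0) -> P1. 3 ppages; refcounts: pp0:2 pp1:2 pp2:2
Op 2: write(P1, v2, 147). refcount(pp2)=2>1 -> COPY to pp3. 4 ppages; refcounts: pp0:2 pp1:2 pp2:1 pp3:1
Op 3: read(P1, v1) -> 10. No state change.
Op 4: write(P1, v0, 199). refcount(pp0)=2>1 -> COPY to pp4. 5 ppages; refcounts: pp0:1 pp1:2 pp2:1 pp3:1 pp4:1
Op 5: write(P0, v1, 138). refcount(pp1)=2>1 -> COPY to pp5. 6 ppages; refcounts: pp0:1 pp1:1 pp2:1 pp3:1 pp4:1 pp5:1
Op 6: write(P1, v1, 179). refcount(pp1)=1 -> write in place. 6 ppages; refcounts: pp0:1 pp1:1 pp2:1 pp3:1 pp4:1 pp5:1
Op 7: fork(P0) -> P2. 6 ppages; refcounts: pp0:2 pp1:1 pp2:2 pp3:1 pp4:1 pp5:2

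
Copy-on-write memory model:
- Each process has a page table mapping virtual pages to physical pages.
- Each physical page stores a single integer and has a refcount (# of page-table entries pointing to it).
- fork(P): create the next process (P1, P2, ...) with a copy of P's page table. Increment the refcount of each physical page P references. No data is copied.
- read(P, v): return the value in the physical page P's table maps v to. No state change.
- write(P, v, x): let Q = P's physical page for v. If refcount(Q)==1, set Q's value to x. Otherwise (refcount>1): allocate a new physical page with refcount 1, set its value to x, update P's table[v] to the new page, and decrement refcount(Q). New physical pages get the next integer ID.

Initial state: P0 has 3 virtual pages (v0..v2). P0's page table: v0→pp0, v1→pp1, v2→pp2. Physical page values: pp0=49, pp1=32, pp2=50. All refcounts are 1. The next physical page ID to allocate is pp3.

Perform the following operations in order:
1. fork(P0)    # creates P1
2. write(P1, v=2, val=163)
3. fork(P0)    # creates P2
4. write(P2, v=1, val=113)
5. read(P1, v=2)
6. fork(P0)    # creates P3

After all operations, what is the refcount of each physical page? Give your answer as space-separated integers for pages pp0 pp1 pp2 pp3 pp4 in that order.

Op 1: fork(P0) -> P1. 3 ppages; refcounts: pp0:2 pp1:2 pp2:2
Op 2: write(P1, v2, 163). refcount(pp2)=2>1 -> COPY to pp3. 4 ppages; refcounts: pp0:2 pp1:2 pp2:1 pp3:1
Op 3: fork(P0) -> P2. 4 ppages; refcounts: pp0:3 pp1:3 pp2:2 pp3:1
Op 4: write(P2, v1, 113). refcount(pp1)=3>1 -> COPY to pp4. 5 ppages; refcounts: pp0:3 pp1:2 pp2:2 pp3:1 pp4:1
Op 5: read(P1, v2) -> 163. No state change.
Op 6: fork(P0) -> P3. 5 ppages; refcounts: pp0:4 pp1:3 pp2:3 pp3:1 pp4:1

Answer: 4 3 3 1 1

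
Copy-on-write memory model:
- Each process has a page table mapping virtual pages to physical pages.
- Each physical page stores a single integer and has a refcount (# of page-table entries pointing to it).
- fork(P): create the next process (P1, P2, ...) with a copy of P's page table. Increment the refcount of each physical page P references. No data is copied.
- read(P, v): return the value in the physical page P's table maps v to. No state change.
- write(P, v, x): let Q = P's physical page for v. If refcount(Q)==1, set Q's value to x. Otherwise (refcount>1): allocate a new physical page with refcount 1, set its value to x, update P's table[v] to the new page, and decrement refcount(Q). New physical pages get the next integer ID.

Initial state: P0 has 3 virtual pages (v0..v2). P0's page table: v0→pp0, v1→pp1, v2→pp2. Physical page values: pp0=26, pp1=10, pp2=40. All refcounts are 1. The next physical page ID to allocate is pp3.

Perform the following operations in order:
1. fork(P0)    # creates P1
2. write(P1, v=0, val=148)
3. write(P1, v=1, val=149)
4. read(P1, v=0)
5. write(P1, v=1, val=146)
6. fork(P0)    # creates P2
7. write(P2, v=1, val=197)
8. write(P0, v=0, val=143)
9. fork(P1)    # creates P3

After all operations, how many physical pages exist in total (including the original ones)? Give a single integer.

Op 1: fork(P0) -> P1. 3 ppages; refcounts: pp0:2 pp1:2 pp2:2
Op 2: write(P1, v0, 148). refcount(pp0)=2>1 -> COPY to pp3. 4 ppages; refcounts: pp0:1 pp1:2 pp2:2 pp3:1
Op 3: write(P1, v1, 149). refcount(pp1)=2>1 -> COPY to pp4. 5 ppages; refcounts: pp0:1 pp1:1 pp2:2 pp3:1 pp4:1
Op 4: read(P1, v0) -> 148. No state change.
Op 5: write(P1, v1, 146). refcount(pp4)=1 -> write in place. 5 ppages; refcounts: pp0:1 pp1:1 pp2:2 pp3:1 pp4:1
Op 6: fork(P0) -> P2. 5 ppages; refcounts: pp0:2 pp1:2 pp2:3 pp3:1 pp4:1
Op 7: write(P2, v1, 197). refcount(pp1)=2>1 -> COPY to pp5. 6 ppages; refcounts: pp0:2 pp1:1 pp2:3 pp3:1 pp4:1 pp5:1
Op 8: write(P0, v0, 143). refcount(pp0)=2>1 -> COPY to pp6. 7 ppages; refcounts: pp0:1 pp1:1 pp2:3 pp3:1 pp4:1 pp5:1 pp6:1
Op 9: fork(P1) -> P3. 7 ppages; refcounts: pp0:1 pp1:1 pp2:4 pp3:2 pp4:2 pp5:1 pp6:1

Answer: 7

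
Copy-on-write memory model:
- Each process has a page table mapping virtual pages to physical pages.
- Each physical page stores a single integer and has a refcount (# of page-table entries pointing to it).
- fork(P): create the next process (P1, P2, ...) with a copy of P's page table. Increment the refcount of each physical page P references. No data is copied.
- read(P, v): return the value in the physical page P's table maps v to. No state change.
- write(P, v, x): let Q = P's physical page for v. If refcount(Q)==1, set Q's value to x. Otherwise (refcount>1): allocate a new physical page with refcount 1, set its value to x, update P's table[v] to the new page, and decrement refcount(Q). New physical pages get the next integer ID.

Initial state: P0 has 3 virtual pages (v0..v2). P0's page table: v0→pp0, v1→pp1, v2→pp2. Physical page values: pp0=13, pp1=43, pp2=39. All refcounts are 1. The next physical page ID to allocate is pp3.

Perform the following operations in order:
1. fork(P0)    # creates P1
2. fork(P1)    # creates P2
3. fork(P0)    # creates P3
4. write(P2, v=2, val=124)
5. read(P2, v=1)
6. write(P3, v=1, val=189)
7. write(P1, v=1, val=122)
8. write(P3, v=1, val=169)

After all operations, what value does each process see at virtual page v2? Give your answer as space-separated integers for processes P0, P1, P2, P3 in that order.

Op 1: fork(P0) -> P1. 3 ppages; refcounts: pp0:2 pp1:2 pp2:2
Op 2: fork(P1) -> P2. 3 ppages; refcounts: pp0:3 pp1:3 pp2:3
Op 3: fork(P0) -> P3. 3 ppages; refcounts: pp0:4 pp1:4 pp2:4
Op 4: write(P2, v2, 124). refcount(pp2)=4>1 -> COPY to pp3. 4 ppages; refcounts: pp0:4 pp1:4 pp2:3 pp3:1
Op 5: read(P2, v1) -> 43. No state change.
Op 6: write(P3, v1, 189). refcount(pp1)=4>1 -> COPY to pp4. 5 ppages; refcounts: pp0:4 pp1:3 pp2:3 pp3:1 pp4:1
Op 7: write(P1, v1, 122). refcount(pp1)=3>1 -> COPY to pp5. 6 ppages; refcounts: pp0:4 pp1:2 pp2:3 pp3:1 pp4:1 pp5:1
Op 8: write(P3, v1, 169). refcount(pp4)=1 -> write in place. 6 ppages; refcounts: pp0:4 pp1:2 pp2:3 pp3:1 pp4:1 pp5:1
P0: v2 -> pp2 = 39
P1: v2 -> pp2 = 39
P2: v2 -> pp3 = 124
P3: v2 -> pp2 = 39

Answer: 39 39 124 39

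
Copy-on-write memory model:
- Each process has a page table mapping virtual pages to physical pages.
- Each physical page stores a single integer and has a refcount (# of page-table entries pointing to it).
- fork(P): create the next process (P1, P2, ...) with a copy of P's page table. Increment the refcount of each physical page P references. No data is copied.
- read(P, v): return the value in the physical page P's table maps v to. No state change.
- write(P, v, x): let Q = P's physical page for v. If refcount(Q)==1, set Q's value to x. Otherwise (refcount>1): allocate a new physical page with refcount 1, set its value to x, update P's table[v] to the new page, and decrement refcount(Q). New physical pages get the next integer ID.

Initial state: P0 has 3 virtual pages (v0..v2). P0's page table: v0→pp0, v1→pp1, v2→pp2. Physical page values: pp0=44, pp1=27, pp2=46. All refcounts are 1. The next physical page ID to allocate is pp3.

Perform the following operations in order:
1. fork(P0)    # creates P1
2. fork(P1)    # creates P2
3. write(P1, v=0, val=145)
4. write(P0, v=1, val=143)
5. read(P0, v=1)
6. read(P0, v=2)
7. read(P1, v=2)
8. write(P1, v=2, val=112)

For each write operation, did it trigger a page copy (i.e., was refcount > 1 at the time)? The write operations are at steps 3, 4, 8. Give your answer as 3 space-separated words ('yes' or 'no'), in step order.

Op 1: fork(P0) -> P1. 3 ppages; refcounts: pp0:2 pp1:2 pp2:2
Op 2: fork(P1) -> P2. 3 ppages; refcounts: pp0:3 pp1:3 pp2:3
Op 3: write(P1, v0, 145). refcount(pp0)=3>1 -> COPY to pp3. 4 ppages; refcounts: pp0:2 pp1:3 pp2:3 pp3:1
Op 4: write(P0, v1, 143). refcount(pp1)=3>1 -> COPY to pp4. 5 ppages; refcounts: pp0:2 pp1:2 pp2:3 pp3:1 pp4:1
Op 5: read(P0, v1) -> 143. No state change.
Op 6: read(P0, v2) -> 46. No state change.
Op 7: read(P1, v2) -> 46. No state change.
Op 8: write(P1, v2, 112). refcount(pp2)=3>1 -> COPY to pp5. 6 ppages; refcounts: pp0:2 pp1:2 pp2:2 pp3:1 pp4:1 pp5:1

yes yes yes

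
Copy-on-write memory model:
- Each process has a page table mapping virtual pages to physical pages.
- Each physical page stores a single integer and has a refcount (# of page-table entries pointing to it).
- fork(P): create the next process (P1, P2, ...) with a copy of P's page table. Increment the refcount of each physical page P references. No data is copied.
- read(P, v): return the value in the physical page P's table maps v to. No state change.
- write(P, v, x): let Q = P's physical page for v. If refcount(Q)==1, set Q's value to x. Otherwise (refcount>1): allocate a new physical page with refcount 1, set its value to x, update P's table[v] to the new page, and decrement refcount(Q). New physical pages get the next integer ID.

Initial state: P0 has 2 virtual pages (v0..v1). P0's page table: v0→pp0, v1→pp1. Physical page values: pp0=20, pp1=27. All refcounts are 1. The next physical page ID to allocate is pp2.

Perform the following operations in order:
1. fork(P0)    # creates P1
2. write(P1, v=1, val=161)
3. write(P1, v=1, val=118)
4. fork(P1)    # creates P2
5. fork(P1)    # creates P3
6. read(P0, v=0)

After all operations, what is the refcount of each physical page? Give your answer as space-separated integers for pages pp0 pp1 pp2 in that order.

Answer: 4 1 3

Derivation:
Op 1: fork(P0) -> P1. 2 ppages; refcounts: pp0:2 pp1:2
Op 2: write(P1, v1, 161). refcount(pp1)=2>1 -> COPY to pp2. 3 ppages; refcounts: pp0:2 pp1:1 pp2:1
Op 3: write(P1, v1, 118). refcount(pp2)=1 -> write in place. 3 ppages; refcounts: pp0:2 pp1:1 pp2:1
Op 4: fork(P1) -> P2. 3 ppages; refcounts: pp0:3 pp1:1 pp2:2
Op 5: fork(P1) -> P3. 3 ppages; refcounts: pp0:4 pp1:1 pp2:3
Op 6: read(P0, v0) -> 20. No state change.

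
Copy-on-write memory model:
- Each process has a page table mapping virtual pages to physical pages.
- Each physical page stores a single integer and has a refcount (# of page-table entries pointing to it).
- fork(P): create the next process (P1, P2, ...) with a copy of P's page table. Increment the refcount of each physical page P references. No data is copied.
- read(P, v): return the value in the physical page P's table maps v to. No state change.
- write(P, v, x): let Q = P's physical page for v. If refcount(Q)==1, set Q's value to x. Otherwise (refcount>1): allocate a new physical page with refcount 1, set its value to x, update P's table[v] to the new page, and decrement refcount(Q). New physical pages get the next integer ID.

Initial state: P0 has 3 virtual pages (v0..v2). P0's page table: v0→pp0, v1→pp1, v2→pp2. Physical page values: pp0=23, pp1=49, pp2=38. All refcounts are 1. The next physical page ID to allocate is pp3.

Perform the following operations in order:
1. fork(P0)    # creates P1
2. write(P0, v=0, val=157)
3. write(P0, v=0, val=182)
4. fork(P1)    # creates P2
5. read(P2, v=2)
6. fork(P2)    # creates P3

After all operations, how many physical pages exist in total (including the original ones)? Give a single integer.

Op 1: fork(P0) -> P1. 3 ppages; refcounts: pp0:2 pp1:2 pp2:2
Op 2: write(P0, v0, 157). refcount(pp0)=2>1 -> COPY to pp3. 4 ppages; refcounts: pp0:1 pp1:2 pp2:2 pp3:1
Op 3: write(P0, v0, 182). refcount(pp3)=1 -> write in place. 4 ppages; refcounts: pp0:1 pp1:2 pp2:2 pp3:1
Op 4: fork(P1) -> P2. 4 ppages; refcounts: pp0:2 pp1:3 pp2:3 pp3:1
Op 5: read(P2, v2) -> 38. No state change.
Op 6: fork(P2) -> P3. 4 ppages; refcounts: pp0:3 pp1:4 pp2:4 pp3:1

Answer: 4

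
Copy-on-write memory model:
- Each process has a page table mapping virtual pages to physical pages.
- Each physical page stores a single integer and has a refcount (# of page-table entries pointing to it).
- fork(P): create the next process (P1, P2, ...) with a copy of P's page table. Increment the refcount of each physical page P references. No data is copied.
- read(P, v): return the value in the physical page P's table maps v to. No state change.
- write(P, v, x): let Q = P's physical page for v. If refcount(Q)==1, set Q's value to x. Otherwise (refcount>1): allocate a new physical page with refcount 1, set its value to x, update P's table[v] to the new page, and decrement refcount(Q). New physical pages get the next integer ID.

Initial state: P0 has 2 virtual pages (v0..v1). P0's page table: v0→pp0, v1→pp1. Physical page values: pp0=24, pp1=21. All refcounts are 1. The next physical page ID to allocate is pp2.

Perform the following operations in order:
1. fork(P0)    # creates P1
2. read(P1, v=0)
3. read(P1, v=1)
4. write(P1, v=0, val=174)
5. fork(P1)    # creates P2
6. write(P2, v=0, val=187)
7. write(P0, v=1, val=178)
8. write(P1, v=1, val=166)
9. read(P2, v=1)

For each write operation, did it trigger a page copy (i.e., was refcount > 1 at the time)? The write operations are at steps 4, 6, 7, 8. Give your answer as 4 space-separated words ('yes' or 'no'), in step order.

Op 1: fork(P0) -> P1. 2 ppages; refcounts: pp0:2 pp1:2
Op 2: read(P1, v0) -> 24. No state change.
Op 3: read(P1, v1) -> 21. No state change.
Op 4: write(P1, v0, 174). refcount(pp0)=2>1 -> COPY to pp2. 3 ppages; refcounts: pp0:1 pp1:2 pp2:1
Op 5: fork(P1) -> P2. 3 ppages; refcounts: pp0:1 pp1:3 pp2:2
Op 6: write(P2, v0, 187). refcount(pp2)=2>1 -> COPY to pp3. 4 ppages; refcounts: pp0:1 pp1:3 pp2:1 pp3:1
Op 7: write(P0, v1, 178). refcount(pp1)=3>1 -> COPY to pp4. 5 ppages; refcounts: pp0:1 pp1:2 pp2:1 pp3:1 pp4:1
Op 8: write(P1, v1, 166). refcount(pp1)=2>1 -> COPY to pp5. 6 ppages; refcounts: pp0:1 pp1:1 pp2:1 pp3:1 pp4:1 pp5:1
Op 9: read(P2, v1) -> 21. No state change.

yes yes yes yes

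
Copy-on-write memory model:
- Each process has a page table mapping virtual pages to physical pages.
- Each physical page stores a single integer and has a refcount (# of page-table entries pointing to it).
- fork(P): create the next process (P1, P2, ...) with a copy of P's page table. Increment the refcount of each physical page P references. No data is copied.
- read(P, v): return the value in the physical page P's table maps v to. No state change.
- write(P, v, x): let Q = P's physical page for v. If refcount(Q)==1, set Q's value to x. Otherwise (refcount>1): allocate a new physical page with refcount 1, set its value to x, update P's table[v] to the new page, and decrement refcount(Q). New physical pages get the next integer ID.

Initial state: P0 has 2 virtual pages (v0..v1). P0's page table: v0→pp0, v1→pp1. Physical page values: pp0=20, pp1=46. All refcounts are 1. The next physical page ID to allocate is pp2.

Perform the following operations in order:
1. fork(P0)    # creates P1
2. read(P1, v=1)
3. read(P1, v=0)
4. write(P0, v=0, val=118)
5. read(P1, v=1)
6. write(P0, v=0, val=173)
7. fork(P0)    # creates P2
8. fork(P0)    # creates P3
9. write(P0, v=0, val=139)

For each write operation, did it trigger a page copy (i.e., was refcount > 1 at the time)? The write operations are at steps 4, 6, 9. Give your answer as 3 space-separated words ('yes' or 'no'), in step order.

Op 1: fork(P0) -> P1. 2 ppages; refcounts: pp0:2 pp1:2
Op 2: read(P1, v1) -> 46. No state change.
Op 3: read(P1, v0) -> 20. No state change.
Op 4: write(P0, v0, 118). refcount(pp0)=2>1 -> COPY to pp2. 3 ppages; refcounts: pp0:1 pp1:2 pp2:1
Op 5: read(P1, v1) -> 46. No state change.
Op 6: write(P0, v0, 173). refcount(pp2)=1 -> write in place. 3 ppages; refcounts: pp0:1 pp1:2 pp2:1
Op 7: fork(P0) -> P2. 3 ppages; refcounts: pp0:1 pp1:3 pp2:2
Op 8: fork(P0) -> P3. 3 ppages; refcounts: pp0:1 pp1:4 pp2:3
Op 9: write(P0, v0, 139). refcount(pp2)=3>1 -> COPY to pp3. 4 ppages; refcounts: pp0:1 pp1:4 pp2:2 pp3:1

yes no yes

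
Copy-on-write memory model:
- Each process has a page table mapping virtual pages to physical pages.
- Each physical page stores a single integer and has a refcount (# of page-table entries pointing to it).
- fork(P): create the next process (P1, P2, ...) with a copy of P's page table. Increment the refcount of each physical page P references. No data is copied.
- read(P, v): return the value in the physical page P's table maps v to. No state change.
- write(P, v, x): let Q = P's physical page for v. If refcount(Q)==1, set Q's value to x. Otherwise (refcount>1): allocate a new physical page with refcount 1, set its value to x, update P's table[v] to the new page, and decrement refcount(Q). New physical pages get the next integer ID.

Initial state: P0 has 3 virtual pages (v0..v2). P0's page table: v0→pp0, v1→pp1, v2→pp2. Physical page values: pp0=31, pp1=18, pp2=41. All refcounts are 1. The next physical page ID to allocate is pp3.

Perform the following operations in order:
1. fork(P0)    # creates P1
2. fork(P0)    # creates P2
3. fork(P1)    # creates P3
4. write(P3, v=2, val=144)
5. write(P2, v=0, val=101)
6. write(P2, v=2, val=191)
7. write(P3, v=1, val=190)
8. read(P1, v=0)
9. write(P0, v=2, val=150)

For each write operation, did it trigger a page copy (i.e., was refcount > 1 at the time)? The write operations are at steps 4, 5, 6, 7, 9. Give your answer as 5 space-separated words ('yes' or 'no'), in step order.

Op 1: fork(P0) -> P1. 3 ppages; refcounts: pp0:2 pp1:2 pp2:2
Op 2: fork(P0) -> P2. 3 ppages; refcounts: pp0:3 pp1:3 pp2:3
Op 3: fork(P1) -> P3. 3 ppages; refcounts: pp0:4 pp1:4 pp2:4
Op 4: write(P3, v2, 144). refcount(pp2)=4>1 -> COPY to pp3. 4 ppages; refcounts: pp0:4 pp1:4 pp2:3 pp3:1
Op 5: write(P2, v0, 101). refcount(pp0)=4>1 -> COPY to pp4. 5 ppages; refcounts: pp0:3 pp1:4 pp2:3 pp3:1 pp4:1
Op 6: write(P2, v2, 191). refcount(pp2)=3>1 -> COPY to pp5. 6 ppages; refcounts: pp0:3 pp1:4 pp2:2 pp3:1 pp4:1 pp5:1
Op 7: write(P3, v1, 190). refcount(pp1)=4>1 -> COPY to pp6. 7 ppages; refcounts: pp0:3 pp1:3 pp2:2 pp3:1 pp4:1 pp5:1 pp6:1
Op 8: read(P1, v0) -> 31. No state change.
Op 9: write(P0, v2, 150). refcount(pp2)=2>1 -> COPY to pp7. 8 ppages; refcounts: pp0:3 pp1:3 pp2:1 pp3:1 pp4:1 pp5:1 pp6:1 pp7:1

yes yes yes yes yes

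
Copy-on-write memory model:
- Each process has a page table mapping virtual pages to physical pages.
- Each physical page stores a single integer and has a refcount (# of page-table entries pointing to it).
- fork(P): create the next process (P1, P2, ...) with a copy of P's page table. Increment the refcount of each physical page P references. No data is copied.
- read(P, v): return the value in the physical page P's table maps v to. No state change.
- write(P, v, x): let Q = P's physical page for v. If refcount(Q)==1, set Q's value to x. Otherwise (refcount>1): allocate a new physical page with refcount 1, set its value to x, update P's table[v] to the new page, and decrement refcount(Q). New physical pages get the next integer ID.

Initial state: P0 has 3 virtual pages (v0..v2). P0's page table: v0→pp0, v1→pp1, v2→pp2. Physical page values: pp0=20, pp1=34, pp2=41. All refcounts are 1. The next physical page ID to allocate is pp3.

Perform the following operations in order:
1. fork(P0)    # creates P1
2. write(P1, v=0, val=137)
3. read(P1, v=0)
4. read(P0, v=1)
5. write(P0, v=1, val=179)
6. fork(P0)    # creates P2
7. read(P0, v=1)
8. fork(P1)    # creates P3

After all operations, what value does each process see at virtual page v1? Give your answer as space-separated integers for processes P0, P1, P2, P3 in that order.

Answer: 179 34 179 34

Derivation:
Op 1: fork(P0) -> P1. 3 ppages; refcounts: pp0:2 pp1:2 pp2:2
Op 2: write(P1, v0, 137). refcount(pp0)=2>1 -> COPY to pp3. 4 ppages; refcounts: pp0:1 pp1:2 pp2:2 pp3:1
Op 3: read(P1, v0) -> 137. No state change.
Op 4: read(P0, v1) -> 34. No state change.
Op 5: write(P0, v1, 179). refcount(pp1)=2>1 -> COPY to pp4. 5 ppages; refcounts: pp0:1 pp1:1 pp2:2 pp3:1 pp4:1
Op 6: fork(P0) -> P2. 5 ppages; refcounts: pp0:2 pp1:1 pp2:3 pp3:1 pp4:2
Op 7: read(P0, v1) -> 179. No state change.
Op 8: fork(P1) -> P3. 5 ppages; refcounts: pp0:2 pp1:2 pp2:4 pp3:2 pp4:2
P0: v1 -> pp4 = 179
P1: v1 -> pp1 = 34
P2: v1 -> pp4 = 179
P3: v1 -> pp1 = 34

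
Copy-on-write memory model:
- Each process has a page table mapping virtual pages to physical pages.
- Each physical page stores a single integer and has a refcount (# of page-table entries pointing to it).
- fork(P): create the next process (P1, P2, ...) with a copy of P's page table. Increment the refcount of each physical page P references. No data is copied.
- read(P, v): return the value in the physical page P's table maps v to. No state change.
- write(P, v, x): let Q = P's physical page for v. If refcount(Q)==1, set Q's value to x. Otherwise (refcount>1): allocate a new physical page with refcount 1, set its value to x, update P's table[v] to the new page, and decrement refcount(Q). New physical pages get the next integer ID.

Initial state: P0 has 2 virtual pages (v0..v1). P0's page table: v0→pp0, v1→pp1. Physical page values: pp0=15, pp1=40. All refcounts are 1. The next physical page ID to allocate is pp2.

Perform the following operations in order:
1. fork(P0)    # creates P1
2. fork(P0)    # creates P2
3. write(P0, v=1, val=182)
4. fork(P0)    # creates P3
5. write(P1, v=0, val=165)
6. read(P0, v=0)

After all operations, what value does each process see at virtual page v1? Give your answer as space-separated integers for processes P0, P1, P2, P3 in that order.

Answer: 182 40 40 182

Derivation:
Op 1: fork(P0) -> P1. 2 ppages; refcounts: pp0:2 pp1:2
Op 2: fork(P0) -> P2. 2 ppages; refcounts: pp0:3 pp1:3
Op 3: write(P0, v1, 182). refcount(pp1)=3>1 -> COPY to pp2. 3 ppages; refcounts: pp0:3 pp1:2 pp2:1
Op 4: fork(P0) -> P3. 3 ppages; refcounts: pp0:4 pp1:2 pp2:2
Op 5: write(P1, v0, 165). refcount(pp0)=4>1 -> COPY to pp3. 4 ppages; refcounts: pp0:3 pp1:2 pp2:2 pp3:1
Op 6: read(P0, v0) -> 15. No state change.
P0: v1 -> pp2 = 182
P1: v1 -> pp1 = 40
P2: v1 -> pp1 = 40
P3: v1 -> pp2 = 182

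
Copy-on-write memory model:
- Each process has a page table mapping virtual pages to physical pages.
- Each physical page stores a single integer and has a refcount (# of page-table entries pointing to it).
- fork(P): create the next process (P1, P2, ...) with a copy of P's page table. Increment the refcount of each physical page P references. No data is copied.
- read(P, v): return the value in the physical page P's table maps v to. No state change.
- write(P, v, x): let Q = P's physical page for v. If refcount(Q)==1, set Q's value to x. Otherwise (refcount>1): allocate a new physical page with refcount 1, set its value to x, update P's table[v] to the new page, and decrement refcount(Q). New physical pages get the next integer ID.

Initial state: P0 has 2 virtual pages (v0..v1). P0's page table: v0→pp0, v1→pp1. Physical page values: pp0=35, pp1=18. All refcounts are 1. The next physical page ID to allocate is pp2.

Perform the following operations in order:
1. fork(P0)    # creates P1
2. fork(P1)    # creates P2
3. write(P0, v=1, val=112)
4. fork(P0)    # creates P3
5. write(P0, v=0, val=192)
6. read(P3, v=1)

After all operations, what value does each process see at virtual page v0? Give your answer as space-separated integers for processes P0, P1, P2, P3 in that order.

Answer: 192 35 35 35

Derivation:
Op 1: fork(P0) -> P1. 2 ppages; refcounts: pp0:2 pp1:2
Op 2: fork(P1) -> P2. 2 ppages; refcounts: pp0:3 pp1:3
Op 3: write(P0, v1, 112). refcount(pp1)=3>1 -> COPY to pp2. 3 ppages; refcounts: pp0:3 pp1:2 pp2:1
Op 4: fork(P0) -> P3. 3 ppages; refcounts: pp0:4 pp1:2 pp2:2
Op 5: write(P0, v0, 192). refcount(pp0)=4>1 -> COPY to pp3. 4 ppages; refcounts: pp0:3 pp1:2 pp2:2 pp3:1
Op 6: read(P3, v1) -> 112. No state change.
P0: v0 -> pp3 = 192
P1: v0 -> pp0 = 35
P2: v0 -> pp0 = 35
P3: v0 -> pp0 = 35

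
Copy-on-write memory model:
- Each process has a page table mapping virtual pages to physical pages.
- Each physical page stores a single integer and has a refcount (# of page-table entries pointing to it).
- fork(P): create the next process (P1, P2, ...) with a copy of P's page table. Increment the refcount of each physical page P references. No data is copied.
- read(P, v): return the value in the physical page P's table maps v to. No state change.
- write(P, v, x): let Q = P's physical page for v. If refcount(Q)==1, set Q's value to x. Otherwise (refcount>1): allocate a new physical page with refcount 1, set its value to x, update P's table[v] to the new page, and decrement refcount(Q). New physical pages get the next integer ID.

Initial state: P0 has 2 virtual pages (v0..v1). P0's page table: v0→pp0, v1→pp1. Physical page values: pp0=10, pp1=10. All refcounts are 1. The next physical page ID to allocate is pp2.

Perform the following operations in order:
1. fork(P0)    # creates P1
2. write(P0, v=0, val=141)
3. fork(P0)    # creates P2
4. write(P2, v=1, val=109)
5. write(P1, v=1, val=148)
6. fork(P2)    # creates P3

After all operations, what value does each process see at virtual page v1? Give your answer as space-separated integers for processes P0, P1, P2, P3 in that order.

Answer: 10 148 109 109

Derivation:
Op 1: fork(P0) -> P1. 2 ppages; refcounts: pp0:2 pp1:2
Op 2: write(P0, v0, 141). refcount(pp0)=2>1 -> COPY to pp2. 3 ppages; refcounts: pp0:1 pp1:2 pp2:1
Op 3: fork(P0) -> P2. 3 ppages; refcounts: pp0:1 pp1:3 pp2:2
Op 4: write(P2, v1, 109). refcount(pp1)=3>1 -> COPY to pp3. 4 ppages; refcounts: pp0:1 pp1:2 pp2:2 pp3:1
Op 5: write(P1, v1, 148). refcount(pp1)=2>1 -> COPY to pp4. 5 ppages; refcounts: pp0:1 pp1:1 pp2:2 pp3:1 pp4:1
Op 6: fork(P2) -> P3. 5 ppages; refcounts: pp0:1 pp1:1 pp2:3 pp3:2 pp4:1
P0: v1 -> pp1 = 10
P1: v1 -> pp4 = 148
P2: v1 -> pp3 = 109
P3: v1 -> pp3 = 109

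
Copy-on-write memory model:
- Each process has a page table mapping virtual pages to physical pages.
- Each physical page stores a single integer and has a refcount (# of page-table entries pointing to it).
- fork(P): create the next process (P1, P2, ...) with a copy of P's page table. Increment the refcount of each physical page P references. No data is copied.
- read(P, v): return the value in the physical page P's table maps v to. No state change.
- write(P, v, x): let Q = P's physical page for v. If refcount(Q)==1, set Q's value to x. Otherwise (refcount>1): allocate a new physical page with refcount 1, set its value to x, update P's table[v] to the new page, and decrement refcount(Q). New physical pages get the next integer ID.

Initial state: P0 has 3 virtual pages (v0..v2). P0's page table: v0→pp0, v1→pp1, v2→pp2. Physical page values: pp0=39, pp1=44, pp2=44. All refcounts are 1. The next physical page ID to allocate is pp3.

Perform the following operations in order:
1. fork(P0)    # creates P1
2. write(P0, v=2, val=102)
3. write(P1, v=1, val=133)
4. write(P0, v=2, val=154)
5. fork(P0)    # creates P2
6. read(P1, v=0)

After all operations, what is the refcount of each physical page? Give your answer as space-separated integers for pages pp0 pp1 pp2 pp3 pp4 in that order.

Op 1: fork(P0) -> P1. 3 ppages; refcounts: pp0:2 pp1:2 pp2:2
Op 2: write(P0, v2, 102). refcount(pp2)=2>1 -> COPY to pp3. 4 ppages; refcounts: pp0:2 pp1:2 pp2:1 pp3:1
Op 3: write(P1, v1, 133). refcount(pp1)=2>1 -> COPY to pp4. 5 ppages; refcounts: pp0:2 pp1:1 pp2:1 pp3:1 pp4:1
Op 4: write(P0, v2, 154). refcount(pp3)=1 -> write in place. 5 ppages; refcounts: pp0:2 pp1:1 pp2:1 pp3:1 pp4:1
Op 5: fork(P0) -> P2. 5 ppages; refcounts: pp0:3 pp1:2 pp2:1 pp3:2 pp4:1
Op 6: read(P1, v0) -> 39. No state change.

Answer: 3 2 1 2 1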